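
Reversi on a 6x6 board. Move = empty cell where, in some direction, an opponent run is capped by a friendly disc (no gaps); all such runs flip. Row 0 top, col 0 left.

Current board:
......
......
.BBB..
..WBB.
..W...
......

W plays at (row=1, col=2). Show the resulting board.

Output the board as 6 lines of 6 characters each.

Answer: ......
..W...
.BWB..
..WBB.
..W...
......

Derivation:
Place W at (1,2); scan 8 dirs for brackets.
Dir NW: first cell '.' (not opp) -> no flip
Dir N: first cell '.' (not opp) -> no flip
Dir NE: first cell '.' (not opp) -> no flip
Dir W: first cell '.' (not opp) -> no flip
Dir E: first cell '.' (not opp) -> no flip
Dir SW: opp run (2,1), next='.' -> no flip
Dir S: opp run (2,2) capped by W -> flip
Dir SE: opp run (2,3) (3,4), next='.' -> no flip
All flips: (2,2)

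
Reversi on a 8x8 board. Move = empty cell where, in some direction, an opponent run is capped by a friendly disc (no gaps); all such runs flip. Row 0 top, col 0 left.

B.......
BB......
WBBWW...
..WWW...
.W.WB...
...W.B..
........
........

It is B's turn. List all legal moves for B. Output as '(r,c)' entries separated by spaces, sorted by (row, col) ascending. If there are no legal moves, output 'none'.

(1,2): no bracket -> illegal
(1,3): no bracket -> illegal
(1,4): flips 2 -> legal
(1,5): no bracket -> illegal
(2,5): flips 2 -> legal
(3,0): flips 1 -> legal
(3,1): no bracket -> illegal
(3,5): no bracket -> illegal
(4,0): no bracket -> illegal
(4,2): flips 2 -> legal
(4,5): no bracket -> illegal
(5,0): no bracket -> illegal
(5,1): no bracket -> illegal
(5,2): no bracket -> illegal
(5,4): flips 2 -> legal
(6,2): flips 1 -> legal
(6,3): no bracket -> illegal
(6,4): no bracket -> illegal

Answer: (1,4) (2,5) (3,0) (4,2) (5,4) (6,2)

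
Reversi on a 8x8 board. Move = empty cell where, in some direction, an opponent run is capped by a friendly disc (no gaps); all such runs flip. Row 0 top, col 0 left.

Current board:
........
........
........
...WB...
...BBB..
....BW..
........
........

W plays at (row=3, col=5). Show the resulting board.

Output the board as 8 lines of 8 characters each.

Place W at (3,5); scan 8 dirs for brackets.
Dir NW: first cell '.' (not opp) -> no flip
Dir N: first cell '.' (not opp) -> no flip
Dir NE: first cell '.' (not opp) -> no flip
Dir W: opp run (3,4) capped by W -> flip
Dir E: first cell '.' (not opp) -> no flip
Dir SW: opp run (4,4), next='.' -> no flip
Dir S: opp run (4,5) capped by W -> flip
Dir SE: first cell '.' (not opp) -> no flip
All flips: (3,4) (4,5)

Answer: ........
........
........
...WWW..
...BBW..
....BW..
........
........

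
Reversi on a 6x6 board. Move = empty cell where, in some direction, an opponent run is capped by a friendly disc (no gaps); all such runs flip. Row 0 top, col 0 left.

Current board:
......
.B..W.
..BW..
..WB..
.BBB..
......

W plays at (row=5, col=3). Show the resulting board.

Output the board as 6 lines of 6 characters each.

Answer: ......
.B..W.
..BW..
..WW..
.BBW..
...W..

Derivation:
Place W at (5,3); scan 8 dirs for brackets.
Dir NW: opp run (4,2), next='.' -> no flip
Dir N: opp run (4,3) (3,3) capped by W -> flip
Dir NE: first cell '.' (not opp) -> no flip
Dir W: first cell '.' (not opp) -> no flip
Dir E: first cell '.' (not opp) -> no flip
Dir SW: edge -> no flip
Dir S: edge -> no flip
Dir SE: edge -> no flip
All flips: (3,3) (4,3)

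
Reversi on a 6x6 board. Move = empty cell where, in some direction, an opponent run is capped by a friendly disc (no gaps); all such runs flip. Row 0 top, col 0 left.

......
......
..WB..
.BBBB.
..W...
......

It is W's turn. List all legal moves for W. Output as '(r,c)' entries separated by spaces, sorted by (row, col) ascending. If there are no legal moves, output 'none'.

(1,2): no bracket -> illegal
(1,3): no bracket -> illegal
(1,4): no bracket -> illegal
(2,0): flips 1 -> legal
(2,1): no bracket -> illegal
(2,4): flips 2 -> legal
(2,5): no bracket -> illegal
(3,0): no bracket -> illegal
(3,5): no bracket -> illegal
(4,0): flips 1 -> legal
(4,1): no bracket -> illegal
(4,3): no bracket -> illegal
(4,4): flips 1 -> legal
(4,5): no bracket -> illegal

Answer: (2,0) (2,4) (4,0) (4,4)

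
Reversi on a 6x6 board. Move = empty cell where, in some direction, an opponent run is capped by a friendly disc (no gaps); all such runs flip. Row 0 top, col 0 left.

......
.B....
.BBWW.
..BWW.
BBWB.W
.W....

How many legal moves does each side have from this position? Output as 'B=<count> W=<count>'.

-- B to move --
(1,2): no bracket -> illegal
(1,3): flips 2 -> legal
(1,4): flips 1 -> legal
(1,5): no bracket -> illegal
(2,5): flips 3 -> legal
(3,1): no bracket -> illegal
(3,5): flips 2 -> legal
(4,4): flips 1 -> legal
(5,0): no bracket -> illegal
(5,2): flips 1 -> legal
(5,3): no bracket -> illegal
(5,4): no bracket -> illegal
(5,5): no bracket -> illegal
B mobility = 6
-- W to move --
(0,0): flips 2 -> legal
(0,1): no bracket -> illegal
(0,2): no bracket -> illegal
(1,0): no bracket -> illegal
(1,2): flips 2 -> legal
(1,3): no bracket -> illegal
(2,0): flips 2 -> legal
(3,0): no bracket -> illegal
(3,1): flips 2 -> legal
(4,4): flips 1 -> legal
(5,0): flips 2 -> legal
(5,2): flips 1 -> legal
(5,3): flips 1 -> legal
(5,4): no bracket -> illegal
W mobility = 8

Answer: B=6 W=8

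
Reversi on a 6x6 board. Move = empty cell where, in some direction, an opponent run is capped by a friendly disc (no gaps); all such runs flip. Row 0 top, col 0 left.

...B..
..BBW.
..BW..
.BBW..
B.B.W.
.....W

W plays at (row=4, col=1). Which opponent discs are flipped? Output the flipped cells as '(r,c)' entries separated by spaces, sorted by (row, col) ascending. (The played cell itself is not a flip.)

Answer: (3,2)

Derivation:
Dir NW: first cell '.' (not opp) -> no flip
Dir N: opp run (3,1), next='.' -> no flip
Dir NE: opp run (3,2) capped by W -> flip
Dir W: opp run (4,0), next=edge -> no flip
Dir E: opp run (4,2), next='.' -> no flip
Dir SW: first cell '.' (not opp) -> no flip
Dir S: first cell '.' (not opp) -> no flip
Dir SE: first cell '.' (not opp) -> no flip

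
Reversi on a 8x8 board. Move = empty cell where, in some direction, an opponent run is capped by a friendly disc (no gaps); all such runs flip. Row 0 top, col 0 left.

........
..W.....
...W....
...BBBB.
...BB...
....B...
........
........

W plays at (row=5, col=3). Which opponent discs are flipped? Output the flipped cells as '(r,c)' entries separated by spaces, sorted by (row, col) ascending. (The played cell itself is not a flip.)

Answer: (3,3) (4,3)

Derivation:
Dir NW: first cell '.' (not opp) -> no flip
Dir N: opp run (4,3) (3,3) capped by W -> flip
Dir NE: opp run (4,4) (3,5), next='.' -> no flip
Dir W: first cell '.' (not opp) -> no flip
Dir E: opp run (5,4), next='.' -> no flip
Dir SW: first cell '.' (not opp) -> no flip
Dir S: first cell '.' (not opp) -> no flip
Dir SE: first cell '.' (not opp) -> no flip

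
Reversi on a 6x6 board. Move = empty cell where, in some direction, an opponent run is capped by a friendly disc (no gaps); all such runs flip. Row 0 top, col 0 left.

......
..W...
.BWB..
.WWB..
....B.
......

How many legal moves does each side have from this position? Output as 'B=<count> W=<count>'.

Answer: B=6 W=8

Derivation:
-- B to move --
(0,1): flips 1 -> legal
(0,2): no bracket -> illegal
(0,3): flips 1 -> legal
(1,1): flips 1 -> legal
(1,3): no bracket -> illegal
(2,0): no bracket -> illegal
(3,0): flips 2 -> legal
(4,0): no bracket -> illegal
(4,1): flips 2 -> legal
(4,2): no bracket -> illegal
(4,3): flips 1 -> legal
B mobility = 6
-- W to move --
(1,0): flips 1 -> legal
(1,1): flips 1 -> legal
(1,3): no bracket -> illegal
(1,4): flips 1 -> legal
(2,0): flips 1 -> legal
(2,4): flips 1 -> legal
(3,0): flips 1 -> legal
(3,4): flips 2 -> legal
(3,5): no bracket -> illegal
(4,2): no bracket -> illegal
(4,3): no bracket -> illegal
(4,5): no bracket -> illegal
(5,3): no bracket -> illegal
(5,4): no bracket -> illegal
(5,5): flips 2 -> legal
W mobility = 8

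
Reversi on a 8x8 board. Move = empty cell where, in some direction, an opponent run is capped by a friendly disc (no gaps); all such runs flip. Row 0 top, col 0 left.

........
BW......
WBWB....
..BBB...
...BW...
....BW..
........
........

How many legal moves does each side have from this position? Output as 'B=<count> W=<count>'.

-- B to move --
(0,0): flips 2 -> legal
(0,1): flips 1 -> legal
(0,2): no bracket -> illegal
(1,2): flips 2 -> legal
(1,3): no bracket -> illegal
(3,0): flips 1 -> legal
(3,1): no bracket -> illegal
(3,5): no bracket -> illegal
(4,5): flips 1 -> legal
(4,6): no bracket -> illegal
(5,3): no bracket -> illegal
(5,6): flips 1 -> legal
(6,4): no bracket -> illegal
(6,5): no bracket -> illegal
(6,6): flips 2 -> legal
B mobility = 7
-- W to move --
(0,0): flips 1 -> legal
(0,1): no bracket -> illegal
(1,2): no bracket -> illegal
(1,3): no bracket -> illegal
(1,4): no bracket -> illegal
(2,4): flips 2 -> legal
(2,5): no bracket -> illegal
(3,0): no bracket -> illegal
(3,1): flips 1 -> legal
(3,5): no bracket -> illegal
(4,1): no bracket -> illegal
(4,2): flips 2 -> legal
(4,5): no bracket -> illegal
(5,2): no bracket -> illegal
(5,3): flips 1 -> legal
(6,3): no bracket -> illegal
(6,4): flips 1 -> legal
(6,5): no bracket -> illegal
W mobility = 6

Answer: B=7 W=6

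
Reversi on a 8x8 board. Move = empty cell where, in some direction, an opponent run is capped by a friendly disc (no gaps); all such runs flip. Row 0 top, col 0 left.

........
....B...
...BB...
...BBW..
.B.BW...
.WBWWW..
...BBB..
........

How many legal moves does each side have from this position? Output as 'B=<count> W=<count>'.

-- B to move --
(2,5): no bracket -> illegal
(2,6): no bracket -> illegal
(3,6): flips 1 -> legal
(4,0): no bracket -> illegal
(4,2): flips 1 -> legal
(4,5): flips 3 -> legal
(4,6): flips 2 -> legal
(5,0): flips 1 -> legal
(5,6): flips 3 -> legal
(6,0): no bracket -> illegal
(6,1): flips 1 -> legal
(6,2): no bracket -> illegal
(6,6): flips 2 -> legal
B mobility = 8
-- W to move --
(0,3): no bracket -> illegal
(0,4): flips 3 -> legal
(0,5): no bracket -> illegal
(1,2): no bracket -> illegal
(1,3): flips 4 -> legal
(1,5): no bracket -> illegal
(2,2): flips 1 -> legal
(2,5): no bracket -> illegal
(3,0): no bracket -> illegal
(3,1): flips 1 -> legal
(3,2): flips 3 -> legal
(4,0): no bracket -> illegal
(4,2): flips 1 -> legal
(4,5): no bracket -> illegal
(5,0): no bracket -> illegal
(5,6): no bracket -> illegal
(6,1): no bracket -> illegal
(6,2): no bracket -> illegal
(6,6): no bracket -> illegal
(7,2): flips 1 -> legal
(7,3): flips 2 -> legal
(7,4): flips 1 -> legal
(7,5): flips 2 -> legal
(7,6): flips 1 -> legal
W mobility = 11

Answer: B=8 W=11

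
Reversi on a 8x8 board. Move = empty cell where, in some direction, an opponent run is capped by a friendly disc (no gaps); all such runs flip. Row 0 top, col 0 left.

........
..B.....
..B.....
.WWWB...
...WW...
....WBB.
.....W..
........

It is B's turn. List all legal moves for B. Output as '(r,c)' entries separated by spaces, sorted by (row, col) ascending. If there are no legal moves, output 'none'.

(2,0): no bracket -> illegal
(2,1): no bracket -> illegal
(2,3): no bracket -> illegal
(2,4): no bracket -> illegal
(3,0): flips 3 -> legal
(3,5): no bracket -> illegal
(4,0): flips 1 -> legal
(4,1): no bracket -> illegal
(4,2): flips 1 -> legal
(4,5): no bracket -> illegal
(5,2): flips 1 -> legal
(5,3): flips 1 -> legal
(6,3): no bracket -> illegal
(6,4): flips 2 -> legal
(6,6): no bracket -> illegal
(7,4): flips 1 -> legal
(7,5): flips 1 -> legal
(7,6): no bracket -> illegal

Answer: (3,0) (4,0) (4,2) (5,2) (5,3) (6,4) (7,4) (7,5)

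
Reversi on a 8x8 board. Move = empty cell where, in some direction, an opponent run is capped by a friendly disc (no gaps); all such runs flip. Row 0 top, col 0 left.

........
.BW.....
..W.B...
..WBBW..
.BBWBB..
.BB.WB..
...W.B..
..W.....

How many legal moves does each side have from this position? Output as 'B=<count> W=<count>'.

Answer: B=12 W=18

Derivation:
-- B to move --
(0,1): no bracket -> illegal
(0,2): flips 3 -> legal
(0,3): no bracket -> illegal
(1,3): flips 1 -> legal
(2,1): flips 3 -> legal
(2,3): flips 1 -> legal
(2,5): flips 1 -> legal
(2,6): flips 1 -> legal
(3,1): flips 1 -> legal
(3,6): flips 1 -> legal
(4,6): flips 1 -> legal
(5,3): flips 2 -> legal
(6,1): no bracket -> illegal
(6,2): no bracket -> illegal
(6,4): flips 1 -> legal
(7,1): no bracket -> illegal
(7,3): no bracket -> illegal
(7,4): flips 1 -> legal
B mobility = 12
-- W to move --
(0,0): flips 1 -> legal
(0,1): no bracket -> illegal
(0,2): no bracket -> illegal
(1,0): flips 1 -> legal
(1,3): flips 1 -> legal
(1,4): flips 3 -> legal
(1,5): no bracket -> illegal
(2,0): no bracket -> illegal
(2,1): no bracket -> illegal
(2,3): flips 1 -> legal
(2,5): flips 1 -> legal
(3,0): flips 2 -> legal
(3,1): no bracket -> illegal
(3,6): flips 1 -> legal
(4,0): flips 2 -> legal
(4,6): flips 2 -> legal
(5,0): flips 1 -> legal
(5,3): flips 1 -> legal
(5,6): flips 1 -> legal
(6,0): no bracket -> illegal
(6,1): flips 1 -> legal
(6,2): flips 2 -> legal
(6,4): no bracket -> illegal
(6,6): flips 3 -> legal
(7,4): no bracket -> illegal
(7,5): flips 3 -> legal
(7,6): flips 1 -> legal
W mobility = 18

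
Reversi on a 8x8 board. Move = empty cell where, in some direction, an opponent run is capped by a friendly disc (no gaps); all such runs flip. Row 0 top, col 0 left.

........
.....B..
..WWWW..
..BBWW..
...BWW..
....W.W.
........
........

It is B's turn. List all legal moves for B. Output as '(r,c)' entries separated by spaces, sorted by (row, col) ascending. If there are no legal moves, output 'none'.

Answer: (1,1) (1,2) (1,3) (1,4) (1,6) (3,6) (4,6) (5,5) (6,5)

Derivation:
(1,1): flips 1 -> legal
(1,2): flips 1 -> legal
(1,3): flips 1 -> legal
(1,4): flips 1 -> legal
(1,6): flips 2 -> legal
(2,1): no bracket -> illegal
(2,6): no bracket -> illegal
(3,1): no bracket -> illegal
(3,6): flips 2 -> legal
(4,6): flips 2 -> legal
(4,7): no bracket -> illegal
(5,3): no bracket -> illegal
(5,5): flips 4 -> legal
(5,7): no bracket -> illegal
(6,3): no bracket -> illegal
(6,4): no bracket -> illegal
(6,5): flips 1 -> legal
(6,6): no bracket -> illegal
(6,7): no bracket -> illegal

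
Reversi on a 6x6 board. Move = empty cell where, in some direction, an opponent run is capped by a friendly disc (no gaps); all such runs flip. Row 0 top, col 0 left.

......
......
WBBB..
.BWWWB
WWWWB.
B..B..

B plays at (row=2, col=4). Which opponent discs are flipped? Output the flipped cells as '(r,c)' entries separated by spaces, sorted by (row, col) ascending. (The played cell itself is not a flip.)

Dir NW: first cell '.' (not opp) -> no flip
Dir N: first cell '.' (not opp) -> no flip
Dir NE: first cell '.' (not opp) -> no flip
Dir W: first cell 'B' (not opp) -> no flip
Dir E: first cell '.' (not opp) -> no flip
Dir SW: opp run (3,3) (4,2), next='.' -> no flip
Dir S: opp run (3,4) capped by B -> flip
Dir SE: first cell 'B' (not opp) -> no flip

Answer: (3,4)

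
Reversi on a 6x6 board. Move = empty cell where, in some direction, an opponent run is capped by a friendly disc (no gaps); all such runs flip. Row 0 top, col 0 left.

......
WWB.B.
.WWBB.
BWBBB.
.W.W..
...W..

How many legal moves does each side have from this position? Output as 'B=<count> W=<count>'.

-- B to move --
(0,0): flips 2 -> legal
(0,1): no bracket -> illegal
(0,2): no bracket -> illegal
(1,3): no bracket -> illegal
(2,0): flips 2 -> legal
(4,0): no bracket -> illegal
(4,2): no bracket -> illegal
(4,4): no bracket -> illegal
(5,0): flips 1 -> legal
(5,1): no bracket -> illegal
(5,2): flips 2 -> legal
(5,4): flips 1 -> legal
B mobility = 5
-- W to move --
(0,1): no bracket -> illegal
(0,2): flips 1 -> legal
(0,3): flips 1 -> legal
(0,4): no bracket -> illegal
(0,5): flips 3 -> legal
(1,3): flips 3 -> legal
(1,5): no bracket -> illegal
(2,0): no bracket -> illegal
(2,5): flips 3 -> legal
(3,5): flips 3 -> legal
(4,0): no bracket -> illegal
(4,2): flips 1 -> legal
(4,4): flips 1 -> legal
(4,5): no bracket -> illegal
W mobility = 8

Answer: B=5 W=8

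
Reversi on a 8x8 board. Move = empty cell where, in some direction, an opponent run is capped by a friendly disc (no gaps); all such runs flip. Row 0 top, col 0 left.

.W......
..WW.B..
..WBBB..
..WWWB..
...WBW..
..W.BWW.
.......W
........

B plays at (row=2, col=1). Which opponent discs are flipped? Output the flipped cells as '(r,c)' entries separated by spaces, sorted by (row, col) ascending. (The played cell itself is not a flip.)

Dir NW: first cell '.' (not opp) -> no flip
Dir N: first cell '.' (not opp) -> no flip
Dir NE: opp run (1,2), next='.' -> no flip
Dir W: first cell '.' (not opp) -> no flip
Dir E: opp run (2,2) capped by B -> flip
Dir SW: first cell '.' (not opp) -> no flip
Dir S: first cell '.' (not opp) -> no flip
Dir SE: opp run (3,2) (4,3) capped by B -> flip

Answer: (2,2) (3,2) (4,3)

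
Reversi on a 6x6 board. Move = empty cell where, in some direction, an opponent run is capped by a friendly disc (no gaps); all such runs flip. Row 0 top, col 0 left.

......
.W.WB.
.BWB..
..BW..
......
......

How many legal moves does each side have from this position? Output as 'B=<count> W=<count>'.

-- B to move --
(0,0): no bracket -> illegal
(0,1): flips 1 -> legal
(0,2): no bracket -> illegal
(0,3): flips 1 -> legal
(0,4): no bracket -> illegal
(1,0): no bracket -> illegal
(1,2): flips 2 -> legal
(2,0): no bracket -> illegal
(2,4): no bracket -> illegal
(3,1): no bracket -> illegal
(3,4): flips 1 -> legal
(4,2): no bracket -> illegal
(4,3): flips 1 -> legal
(4,4): no bracket -> illegal
B mobility = 5
-- W to move --
(0,3): no bracket -> illegal
(0,4): no bracket -> illegal
(0,5): no bracket -> illegal
(1,0): no bracket -> illegal
(1,2): no bracket -> illegal
(1,5): flips 1 -> legal
(2,0): flips 1 -> legal
(2,4): flips 1 -> legal
(2,5): no bracket -> illegal
(3,0): no bracket -> illegal
(3,1): flips 2 -> legal
(3,4): no bracket -> illegal
(4,1): no bracket -> illegal
(4,2): flips 1 -> legal
(4,3): no bracket -> illegal
W mobility = 5

Answer: B=5 W=5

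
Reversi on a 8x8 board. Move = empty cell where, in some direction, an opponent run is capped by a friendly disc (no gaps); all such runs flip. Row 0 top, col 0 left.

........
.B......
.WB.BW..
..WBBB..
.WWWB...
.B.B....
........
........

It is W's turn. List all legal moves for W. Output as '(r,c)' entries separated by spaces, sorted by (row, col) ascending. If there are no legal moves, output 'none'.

Answer: (0,1) (1,2) (1,5) (2,3) (3,6) (4,5) (6,0) (6,1) (6,3) (6,4)

Derivation:
(0,0): no bracket -> illegal
(0,1): flips 1 -> legal
(0,2): no bracket -> illegal
(1,0): no bracket -> illegal
(1,2): flips 1 -> legal
(1,3): no bracket -> illegal
(1,4): no bracket -> illegal
(1,5): flips 2 -> legal
(2,0): no bracket -> illegal
(2,3): flips 3 -> legal
(2,6): no bracket -> illegal
(3,1): no bracket -> illegal
(3,6): flips 3 -> legal
(4,0): no bracket -> illegal
(4,5): flips 2 -> legal
(4,6): no bracket -> illegal
(5,0): no bracket -> illegal
(5,2): no bracket -> illegal
(5,4): no bracket -> illegal
(5,5): no bracket -> illegal
(6,0): flips 1 -> legal
(6,1): flips 1 -> legal
(6,2): no bracket -> illegal
(6,3): flips 1 -> legal
(6,4): flips 1 -> legal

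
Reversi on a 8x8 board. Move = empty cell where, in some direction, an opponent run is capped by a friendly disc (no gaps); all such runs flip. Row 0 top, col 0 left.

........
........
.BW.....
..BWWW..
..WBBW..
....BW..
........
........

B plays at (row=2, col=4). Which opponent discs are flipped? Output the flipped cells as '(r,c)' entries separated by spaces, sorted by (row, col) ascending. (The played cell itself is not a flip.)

Dir NW: first cell '.' (not opp) -> no flip
Dir N: first cell '.' (not opp) -> no flip
Dir NE: first cell '.' (not opp) -> no flip
Dir W: first cell '.' (not opp) -> no flip
Dir E: first cell '.' (not opp) -> no flip
Dir SW: opp run (3,3) (4,2), next='.' -> no flip
Dir S: opp run (3,4) capped by B -> flip
Dir SE: opp run (3,5), next='.' -> no flip

Answer: (3,4)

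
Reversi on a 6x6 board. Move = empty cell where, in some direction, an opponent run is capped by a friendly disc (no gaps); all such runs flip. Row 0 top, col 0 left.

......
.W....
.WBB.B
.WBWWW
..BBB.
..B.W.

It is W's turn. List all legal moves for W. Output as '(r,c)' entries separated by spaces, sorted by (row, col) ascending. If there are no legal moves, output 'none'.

Answer: (1,2) (1,3) (1,5) (2,4) (5,1) (5,3) (5,5)

Derivation:
(1,2): flips 1 -> legal
(1,3): flips 2 -> legal
(1,4): no bracket -> illegal
(1,5): flips 1 -> legal
(2,4): flips 2 -> legal
(4,1): no bracket -> illegal
(4,5): no bracket -> illegal
(5,1): flips 1 -> legal
(5,3): flips 3 -> legal
(5,5): flips 1 -> legal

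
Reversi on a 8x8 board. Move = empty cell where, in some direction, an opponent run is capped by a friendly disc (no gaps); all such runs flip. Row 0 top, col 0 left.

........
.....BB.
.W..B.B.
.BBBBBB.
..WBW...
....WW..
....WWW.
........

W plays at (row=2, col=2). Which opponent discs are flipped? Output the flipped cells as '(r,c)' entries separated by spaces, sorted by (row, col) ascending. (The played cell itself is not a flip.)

Dir NW: first cell '.' (not opp) -> no flip
Dir N: first cell '.' (not opp) -> no flip
Dir NE: first cell '.' (not opp) -> no flip
Dir W: first cell 'W' (not opp) -> no flip
Dir E: first cell '.' (not opp) -> no flip
Dir SW: opp run (3,1), next='.' -> no flip
Dir S: opp run (3,2) capped by W -> flip
Dir SE: opp run (3,3) capped by W -> flip

Answer: (3,2) (3,3)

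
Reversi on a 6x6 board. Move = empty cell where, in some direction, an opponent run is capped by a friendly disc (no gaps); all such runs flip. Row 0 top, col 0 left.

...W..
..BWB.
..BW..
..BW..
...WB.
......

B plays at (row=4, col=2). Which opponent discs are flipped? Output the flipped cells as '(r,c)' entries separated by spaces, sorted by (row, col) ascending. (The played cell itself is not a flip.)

Dir NW: first cell '.' (not opp) -> no flip
Dir N: first cell 'B' (not opp) -> no flip
Dir NE: opp run (3,3), next='.' -> no flip
Dir W: first cell '.' (not opp) -> no flip
Dir E: opp run (4,3) capped by B -> flip
Dir SW: first cell '.' (not opp) -> no flip
Dir S: first cell '.' (not opp) -> no flip
Dir SE: first cell '.' (not opp) -> no flip

Answer: (4,3)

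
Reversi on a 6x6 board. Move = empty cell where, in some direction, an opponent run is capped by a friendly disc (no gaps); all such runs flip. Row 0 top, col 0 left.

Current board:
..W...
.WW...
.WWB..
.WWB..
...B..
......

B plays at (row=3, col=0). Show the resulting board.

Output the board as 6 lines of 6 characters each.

Place B at (3,0); scan 8 dirs for brackets.
Dir NW: edge -> no flip
Dir N: first cell '.' (not opp) -> no flip
Dir NE: opp run (2,1) (1,2), next='.' -> no flip
Dir W: edge -> no flip
Dir E: opp run (3,1) (3,2) capped by B -> flip
Dir SW: edge -> no flip
Dir S: first cell '.' (not opp) -> no flip
Dir SE: first cell '.' (not opp) -> no flip
All flips: (3,1) (3,2)

Answer: ..W...
.WW...
.WWB..
BBBB..
...B..
......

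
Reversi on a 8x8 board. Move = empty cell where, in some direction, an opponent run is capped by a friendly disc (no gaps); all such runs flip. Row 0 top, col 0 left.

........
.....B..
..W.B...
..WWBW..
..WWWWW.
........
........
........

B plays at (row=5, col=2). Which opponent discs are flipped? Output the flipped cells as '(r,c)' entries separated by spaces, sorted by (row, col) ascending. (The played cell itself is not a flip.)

Answer: (4,3)

Derivation:
Dir NW: first cell '.' (not opp) -> no flip
Dir N: opp run (4,2) (3,2) (2,2), next='.' -> no flip
Dir NE: opp run (4,3) capped by B -> flip
Dir W: first cell '.' (not opp) -> no flip
Dir E: first cell '.' (not opp) -> no flip
Dir SW: first cell '.' (not opp) -> no flip
Dir S: first cell '.' (not opp) -> no flip
Dir SE: first cell '.' (not opp) -> no flip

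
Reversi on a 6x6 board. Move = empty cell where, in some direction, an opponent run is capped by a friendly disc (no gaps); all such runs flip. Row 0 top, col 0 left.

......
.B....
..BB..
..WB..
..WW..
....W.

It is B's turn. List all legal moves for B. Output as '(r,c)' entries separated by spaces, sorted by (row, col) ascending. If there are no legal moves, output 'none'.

(2,1): no bracket -> illegal
(3,1): flips 1 -> legal
(3,4): no bracket -> illegal
(4,1): flips 1 -> legal
(4,4): no bracket -> illegal
(4,5): no bracket -> illegal
(5,1): flips 1 -> legal
(5,2): flips 2 -> legal
(5,3): flips 1 -> legal
(5,5): no bracket -> illegal

Answer: (3,1) (4,1) (5,1) (5,2) (5,3)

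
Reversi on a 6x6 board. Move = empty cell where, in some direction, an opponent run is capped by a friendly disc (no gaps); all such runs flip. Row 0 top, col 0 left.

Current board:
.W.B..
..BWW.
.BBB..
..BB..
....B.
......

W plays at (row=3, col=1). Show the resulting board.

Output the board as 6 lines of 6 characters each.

Answer: .W.B..
..BWW.
.BWB..
.WBB..
....B.
......

Derivation:
Place W at (3,1); scan 8 dirs for brackets.
Dir NW: first cell '.' (not opp) -> no flip
Dir N: opp run (2,1), next='.' -> no flip
Dir NE: opp run (2,2) capped by W -> flip
Dir W: first cell '.' (not opp) -> no flip
Dir E: opp run (3,2) (3,3), next='.' -> no flip
Dir SW: first cell '.' (not opp) -> no flip
Dir S: first cell '.' (not opp) -> no flip
Dir SE: first cell '.' (not opp) -> no flip
All flips: (2,2)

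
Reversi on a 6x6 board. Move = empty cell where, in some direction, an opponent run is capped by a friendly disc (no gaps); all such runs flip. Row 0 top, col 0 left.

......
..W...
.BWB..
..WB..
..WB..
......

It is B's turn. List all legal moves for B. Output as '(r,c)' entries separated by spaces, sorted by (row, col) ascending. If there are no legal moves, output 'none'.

Answer: (0,1) (0,3) (1,1) (3,1) (4,1) (5,1)

Derivation:
(0,1): flips 1 -> legal
(0,2): no bracket -> illegal
(0,3): flips 1 -> legal
(1,1): flips 1 -> legal
(1,3): no bracket -> illegal
(3,1): flips 1 -> legal
(4,1): flips 2 -> legal
(5,1): flips 1 -> legal
(5,2): no bracket -> illegal
(5,3): no bracket -> illegal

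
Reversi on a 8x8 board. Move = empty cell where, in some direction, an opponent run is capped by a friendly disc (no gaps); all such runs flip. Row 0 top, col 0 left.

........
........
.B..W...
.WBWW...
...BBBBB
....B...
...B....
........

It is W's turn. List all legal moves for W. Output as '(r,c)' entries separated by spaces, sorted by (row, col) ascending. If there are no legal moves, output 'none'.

(1,0): no bracket -> illegal
(1,1): flips 1 -> legal
(1,2): no bracket -> illegal
(2,0): no bracket -> illegal
(2,2): no bracket -> illegal
(2,3): no bracket -> illegal
(3,0): no bracket -> illegal
(3,5): no bracket -> illegal
(3,6): no bracket -> illegal
(3,7): no bracket -> illegal
(4,1): no bracket -> illegal
(4,2): no bracket -> illegal
(5,2): flips 1 -> legal
(5,3): flips 1 -> legal
(5,5): flips 1 -> legal
(5,6): flips 1 -> legal
(5,7): no bracket -> illegal
(6,2): no bracket -> illegal
(6,4): flips 2 -> legal
(6,5): no bracket -> illegal
(7,2): no bracket -> illegal
(7,3): no bracket -> illegal
(7,4): no bracket -> illegal

Answer: (1,1) (5,2) (5,3) (5,5) (5,6) (6,4)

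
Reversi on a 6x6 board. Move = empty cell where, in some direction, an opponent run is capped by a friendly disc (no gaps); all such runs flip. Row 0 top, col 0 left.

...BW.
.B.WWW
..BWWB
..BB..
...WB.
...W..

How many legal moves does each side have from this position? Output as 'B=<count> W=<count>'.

-- B to move --
(0,2): no bracket -> illegal
(0,5): flips 4 -> legal
(1,2): no bracket -> illegal
(3,4): no bracket -> illegal
(3,5): no bracket -> illegal
(4,2): flips 1 -> legal
(5,2): no bracket -> illegal
(5,4): flips 1 -> legal
B mobility = 3
-- W to move --
(0,0): no bracket -> illegal
(0,1): no bracket -> illegal
(0,2): flips 1 -> legal
(1,0): no bracket -> illegal
(1,2): no bracket -> illegal
(2,0): no bracket -> illegal
(2,1): flips 2 -> legal
(3,1): flips 1 -> legal
(3,4): no bracket -> illegal
(3,5): flips 2 -> legal
(4,1): flips 1 -> legal
(4,2): flips 1 -> legal
(4,5): flips 1 -> legal
(5,4): no bracket -> illegal
(5,5): no bracket -> illegal
W mobility = 7

Answer: B=3 W=7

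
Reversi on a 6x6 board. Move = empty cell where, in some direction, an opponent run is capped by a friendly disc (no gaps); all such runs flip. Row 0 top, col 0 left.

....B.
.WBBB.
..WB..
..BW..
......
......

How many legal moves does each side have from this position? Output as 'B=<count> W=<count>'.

Answer: B=5 W=6

Derivation:
-- B to move --
(0,0): no bracket -> illegal
(0,1): no bracket -> illegal
(0,2): no bracket -> illegal
(1,0): flips 1 -> legal
(2,0): no bracket -> illegal
(2,1): flips 1 -> legal
(2,4): no bracket -> illegal
(3,1): flips 1 -> legal
(3,4): flips 1 -> legal
(4,2): no bracket -> illegal
(4,3): flips 1 -> legal
(4,4): no bracket -> illegal
B mobility = 5
-- W to move --
(0,1): no bracket -> illegal
(0,2): flips 1 -> legal
(0,3): flips 2 -> legal
(0,5): no bracket -> illegal
(1,5): flips 3 -> legal
(2,1): no bracket -> illegal
(2,4): flips 1 -> legal
(2,5): no bracket -> illegal
(3,1): flips 1 -> legal
(3,4): no bracket -> illegal
(4,1): no bracket -> illegal
(4,2): flips 1 -> legal
(4,3): no bracket -> illegal
W mobility = 6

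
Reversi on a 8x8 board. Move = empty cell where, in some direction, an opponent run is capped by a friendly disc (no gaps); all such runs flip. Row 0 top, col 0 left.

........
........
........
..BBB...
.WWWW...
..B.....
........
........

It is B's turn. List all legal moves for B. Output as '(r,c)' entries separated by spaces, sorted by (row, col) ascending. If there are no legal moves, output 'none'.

(3,0): flips 1 -> legal
(3,1): no bracket -> illegal
(3,5): no bracket -> illegal
(4,0): no bracket -> illegal
(4,5): no bracket -> illegal
(5,0): flips 1 -> legal
(5,1): flips 1 -> legal
(5,3): flips 1 -> legal
(5,4): flips 2 -> legal
(5,5): flips 1 -> legal

Answer: (3,0) (5,0) (5,1) (5,3) (5,4) (5,5)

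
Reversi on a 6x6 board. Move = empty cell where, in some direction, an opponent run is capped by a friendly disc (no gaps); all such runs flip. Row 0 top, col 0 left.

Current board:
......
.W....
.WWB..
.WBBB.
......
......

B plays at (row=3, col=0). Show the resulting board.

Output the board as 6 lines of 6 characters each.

Place B at (3,0); scan 8 dirs for brackets.
Dir NW: edge -> no flip
Dir N: first cell '.' (not opp) -> no flip
Dir NE: opp run (2,1), next='.' -> no flip
Dir W: edge -> no flip
Dir E: opp run (3,1) capped by B -> flip
Dir SW: edge -> no flip
Dir S: first cell '.' (not opp) -> no flip
Dir SE: first cell '.' (not opp) -> no flip
All flips: (3,1)

Answer: ......
.W....
.WWB..
BBBBB.
......
......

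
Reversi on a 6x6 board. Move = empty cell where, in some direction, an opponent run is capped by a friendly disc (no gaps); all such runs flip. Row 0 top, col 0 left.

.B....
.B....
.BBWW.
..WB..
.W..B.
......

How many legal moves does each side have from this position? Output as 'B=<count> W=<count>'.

Answer: B=6 W=6

Derivation:
-- B to move --
(1,2): no bracket -> illegal
(1,3): flips 1 -> legal
(1,4): no bracket -> illegal
(1,5): flips 1 -> legal
(2,5): flips 2 -> legal
(3,0): no bracket -> illegal
(3,1): flips 1 -> legal
(3,4): no bracket -> illegal
(3,5): no bracket -> illegal
(4,0): no bracket -> illegal
(4,2): flips 1 -> legal
(4,3): flips 1 -> legal
(5,0): no bracket -> illegal
(5,1): no bracket -> illegal
(5,2): no bracket -> illegal
B mobility = 6
-- W to move --
(0,0): no bracket -> illegal
(0,2): no bracket -> illegal
(1,0): flips 1 -> legal
(1,2): flips 1 -> legal
(1,3): no bracket -> illegal
(2,0): flips 2 -> legal
(3,0): no bracket -> illegal
(3,1): no bracket -> illegal
(3,4): flips 1 -> legal
(3,5): no bracket -> illegal
(4,2): flips 1 -> legal
(4,3): flips 1 -> legal
(4,5): no bracket -> illegal
(5,3): no bracket -> illegal
(5,4): no bracket -> illegal
(5,5): no bracket -> illegal
W mobility = 6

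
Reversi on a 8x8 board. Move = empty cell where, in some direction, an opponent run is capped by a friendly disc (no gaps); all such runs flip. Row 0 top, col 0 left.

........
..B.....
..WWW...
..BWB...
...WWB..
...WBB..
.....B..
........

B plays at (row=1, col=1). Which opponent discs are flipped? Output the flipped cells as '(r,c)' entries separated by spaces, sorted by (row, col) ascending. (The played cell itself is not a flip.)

Dir NW: first cell '.' (not opp) -> no flip
Dir N: first cell '.' (not opp) -> no flip
Dir NE: first cell '.' (not opp) -> no flip
Dir W: first cell '.' (not opp) -> no flip
Dir E: first cell 'B' (not opp) -> no flip
Dir SW: first cell '.' (not opp) -> no flip
Dir S: first cell '.' (not opp) -> no flip
Dir SE: opp run (2,2) (3,3) (4,4) capped by B -> flip

Answer: (2,2) (3,3) (4,4)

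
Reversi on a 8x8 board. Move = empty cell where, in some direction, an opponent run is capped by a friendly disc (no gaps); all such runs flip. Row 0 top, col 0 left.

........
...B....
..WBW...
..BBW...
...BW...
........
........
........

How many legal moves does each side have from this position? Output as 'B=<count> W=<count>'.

-- B to move --
(1,1): flips 1 -> legal
(1,2): flips 1 -> legal
(1,4): no bracket -> illegal
(1,5): flips 1 -> legal
(2,1): flips 1 -> legal
(2,5): flips 2 -> legal
(3,1): flips 1 -> legal
(3,5): flips 2 -> legal
(4,5): flips 2 -> legal
(5,3): no bracket -> illegal
(5,4): no bracket -> illegal
(5,5): flips 1 -> legal
B mobility = 9
-- W to move --
(0,2): flips 1 -> legal
(0,3): no bracket -> illegal
(0,4): flips 1 -> legal
(1,2): flips 1 -> legal
(1,4): no bracket -> illegal
(2,1): no bracket -> illegal
(3,1): flips 2 -> legal
(4,1): no bracket -> illegal
(4,2): flips 3 -> legal
(5,2): flips 1 -> legal
(5,3): no bracket -> illegal
(5,4): no bracket -> illegal
W mobility = 6

Answer: B=9 W=6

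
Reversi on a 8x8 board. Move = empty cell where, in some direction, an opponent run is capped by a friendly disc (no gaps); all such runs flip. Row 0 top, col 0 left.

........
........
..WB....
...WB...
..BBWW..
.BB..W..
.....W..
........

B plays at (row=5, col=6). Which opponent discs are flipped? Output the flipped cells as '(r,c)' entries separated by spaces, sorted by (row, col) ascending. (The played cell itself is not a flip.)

Dir NW: opp run (4,5) capped by B -> flip
Dir N: first cell '.' (not opp) -> no flip
Dir NE: first cell '.' (not opp) -> no flip
Dir W: opp run (5,5), next='.' -> no flip
Dir E: first cell '.' (not opp) -> no flip
Dir SW: opp run (6,5), next='.' -> no flip
Dir S: first cell '.' (not opp) -> no flip
Dir SE: first cell '.' (not opp) -> no flip

Answer: (4,5)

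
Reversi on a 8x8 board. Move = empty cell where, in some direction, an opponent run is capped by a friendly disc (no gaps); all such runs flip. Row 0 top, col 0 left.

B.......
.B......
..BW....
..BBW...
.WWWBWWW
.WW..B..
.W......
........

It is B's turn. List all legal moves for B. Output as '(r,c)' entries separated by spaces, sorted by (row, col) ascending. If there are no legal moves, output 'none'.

Answer: (1,3) (1,4) (2,4) (3,5) (3,7) (4,0) (5,0) (5,3) (5,4) (6,0) (6,2)

Derivation:
(1,2): no bracket -> illegal
(1,3): flips 1 -> legal
(1,4): flips 1 -> legal
(2,4): flips 2 -> legal
(2,5): no bracket -> illegal
(3,0): no bracket -> illegal
(3,1): no bracket -> illegal
(3,5): flips 2 -> legal
(3,6): no bracket -> illegal
(3,7): flips 1 -> legal
(4,0): flips 3 -> legal
(5,0): flips 1 -> legal
(5,3): flips 1 -> legal
(5,4): flips 1 -> legal
(5,6): no bracket -> illegal
(5,7): no bracket -> illegal
(6,0): flips 2 -> legal
(6,2): flips 2 -> legal
(6,3): no bracket -> illegal
(7,0): no bracket -> illegal
(7,1): no bracket -> illegal
(7,2): no bracket -> illegal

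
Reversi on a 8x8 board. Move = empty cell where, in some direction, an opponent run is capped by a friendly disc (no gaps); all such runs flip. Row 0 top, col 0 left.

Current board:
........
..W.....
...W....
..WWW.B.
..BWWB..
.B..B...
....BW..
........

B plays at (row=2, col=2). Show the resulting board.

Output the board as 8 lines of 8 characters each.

Answer: ........
..W.....
..BW....
..BWW.B.
..BWWB..
.B..B...
....BW..
........

Derivation:
Place B at (2,2); scan 8 dirs for brackets.
Dir NW: first cell '.' (not opp) -> no flip
Dir N: opp run (1,2), next='.' -> no flip
Dir NE: first cell '.' (not opp) -> no flip
Dir W: first cell '.' (not opp) -> no flip
Dir E: opp run (2,3), next='.' -> no flip
Dir SW: first cell '.' (not opp) -> no flip
Dir S: opp run (3,2) capped by B -> flip
Dir SE: opp run (3,3) (4,4), next='.' -> no flip
All flips: (3,2)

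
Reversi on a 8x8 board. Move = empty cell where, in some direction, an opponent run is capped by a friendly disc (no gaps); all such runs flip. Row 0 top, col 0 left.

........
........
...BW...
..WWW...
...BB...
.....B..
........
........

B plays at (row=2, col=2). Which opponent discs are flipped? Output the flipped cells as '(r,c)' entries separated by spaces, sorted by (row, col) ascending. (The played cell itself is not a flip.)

Dir NW: first cell '.' (not opp) -> no flip
Dir N: first cell '.' (not opp) -> no flip
Dir NE: first cell '.' (not opp) -> no flip
Dir W: first cell '.' (not opp) -> no flip
Dir E: first cell 'B' (not opp) -> no flip
Dir SW: first cell '.' (not opp) -> no flip
Dir S: opp run (3,2), next='.' -> no flip
Dir SE: opp run (3,3) capped by B -> flip

Answer: (3,3)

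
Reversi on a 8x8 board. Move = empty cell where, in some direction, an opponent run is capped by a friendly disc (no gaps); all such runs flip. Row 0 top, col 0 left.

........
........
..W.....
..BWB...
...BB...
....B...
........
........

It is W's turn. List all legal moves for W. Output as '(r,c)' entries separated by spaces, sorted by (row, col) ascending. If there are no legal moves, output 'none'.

(2,1): no bracket -> illegal
(2,3): no bracket -> illegal
(2,4): no bracket -> illegal
(2,5): no bracket -> illegal
(3,1): flips 1 -> legal
(3,5): flips 1 -> legal
(4,1): no bracket -> illegal
(4,2): flips 1 -> legal
(4,5): no bracket -> illegal
(5,2): no bracket -> illegal
(5,3): flips 1 -> legal
(5,5): flips 1 -> legal
(6,3): no bracket -> illegal
(6,4): no bracket -> illegal
(6,5): no bracket -> illegal

Answer: (3,1) (3,5) (4,2) (5,3) (5,5)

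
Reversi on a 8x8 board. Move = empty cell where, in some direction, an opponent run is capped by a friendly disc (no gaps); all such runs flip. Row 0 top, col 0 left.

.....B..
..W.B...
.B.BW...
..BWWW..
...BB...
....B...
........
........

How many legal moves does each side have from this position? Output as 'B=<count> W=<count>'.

Answer: B=7 W=9

Derivation:
-- B to move --
(0,1): flips 1 -> legal
(0,2): no bracket -> illegal
(0,3): flips 1 -> legal
(1,1): no bracket -> illegal
(1,3): no bracket -> illegal
(1,5): no bracket -> illegal
(2,2): flips 1 -> legal
(2,5): flips 2 -> legal
(2,6): flips 1 -> legal
(3,6): flips 3 -> legal
(4,2): no bracket -> illegal
(4,5): flips 1 -> legal
(4,6): no bracket -> illegal
B mobility = 7
-- W to move --
(0,3): no bracket -> illegal
(0,4): flips 1 -> legal
(0,6): no bracket -> illegal
(1,0): no bracket -> illegal
(1,1): no bracket -> illegal
(1,3): flips 1 -> legal
(1,5): no bracket -> illegal
(1,6): no bracket -> illegal
(2,0): no bracket -> illegal
(2,2): flips 1 -> legal
(2,5): no bracket -> illegal
(3,0): flips 1 -> legal
(3,1): flips 1 -> legal
(4,1): no bracket -> illegal
(4,2): no bracket -> illegal
(4,5): no bracket -> illegal
(5,2): flips 1 -> legal
(5,3): flips 2 -> legal
(5,5): flips 1 -> legal
(6,3): no bracket -> illegal
(6,4): flips 2 -> legal
(6,5): no bracket -> illegal
W mobility = 9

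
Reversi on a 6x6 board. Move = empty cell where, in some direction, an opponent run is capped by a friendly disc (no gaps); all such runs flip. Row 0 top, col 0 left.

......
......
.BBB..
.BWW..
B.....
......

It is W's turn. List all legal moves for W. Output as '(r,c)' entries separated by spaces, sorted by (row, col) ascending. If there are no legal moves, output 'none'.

(1,0): flips 1 -> legal
(1,1): flips 1 -> legal
(1,2): flips 1 -> legal
(1,3): flips 1 -> legal
(1,4): flips 1 -> legal
(2,0): no bracket -> illegal
(2,4): no bracket -> illegal
(3,0): flips 1 -> legal
(3,4): no bracket -> illegal
(4,1): no bracket -> illegal
(4,2): no bracket -> illegal
(5,0): no bracket -> illegal
(5,1): no bracket -> illegal

Answer: (1,0) (1,1) (1,2) (1,3) (1,4) (3,0)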